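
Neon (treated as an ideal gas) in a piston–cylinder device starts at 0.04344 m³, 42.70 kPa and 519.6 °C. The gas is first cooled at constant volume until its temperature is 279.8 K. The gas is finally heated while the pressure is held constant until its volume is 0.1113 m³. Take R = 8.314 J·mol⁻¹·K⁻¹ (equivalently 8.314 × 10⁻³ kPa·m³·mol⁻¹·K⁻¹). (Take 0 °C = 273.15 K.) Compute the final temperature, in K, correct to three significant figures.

Convert: T₁ = 792.8 K.
Isochoric, so P/T is constant: V₂ = V₁; P₂ = P₁·(T₂/T₁) = 15.07 kPa.
P constant ⇒ V ∝ T: P₃ = P₂; T₃ = T₂·(V₃/V₂) = 716.9 K.

T₃ ≈ 717 K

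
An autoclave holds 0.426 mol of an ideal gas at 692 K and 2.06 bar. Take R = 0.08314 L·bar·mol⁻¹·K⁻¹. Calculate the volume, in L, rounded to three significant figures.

PV = nRT ⇒ V = nRT/P = (0.426 × 0.08314 × 692) / 2.06

V ≈ 11.9 L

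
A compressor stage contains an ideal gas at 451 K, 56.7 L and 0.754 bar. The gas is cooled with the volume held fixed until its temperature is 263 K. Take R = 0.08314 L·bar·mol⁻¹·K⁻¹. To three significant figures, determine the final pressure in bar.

V constant ⇒ P ∝ T: V₂ = V₁; P₂ = P₁·(T₂/T₁) = 0.4397 bar.

P₂ ≈ 0.440 bar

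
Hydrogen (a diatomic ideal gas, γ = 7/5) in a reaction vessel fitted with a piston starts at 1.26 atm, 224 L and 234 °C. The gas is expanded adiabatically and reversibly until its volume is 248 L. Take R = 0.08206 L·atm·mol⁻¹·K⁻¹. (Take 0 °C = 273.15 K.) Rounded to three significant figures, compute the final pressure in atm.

P₂ ≈ 1.09 atm

Convert: T₁ = 507.1 K.
Reversible adiabatic, γ = 7/5: T₂ = T₁·(V₁/V₂)^(γ−1) = 486.9 K; P₂ = P₁·(V₁/V₂)^γ = 1.093 atm.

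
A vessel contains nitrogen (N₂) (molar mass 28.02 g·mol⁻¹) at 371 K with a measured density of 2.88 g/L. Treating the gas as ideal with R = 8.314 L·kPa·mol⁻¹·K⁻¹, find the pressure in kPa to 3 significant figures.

ρ = PM/(RT) ⇒ P = ρRT/M = (2.88 × 8.314 × 371.0) / 28.02

P ≈ 317 kPa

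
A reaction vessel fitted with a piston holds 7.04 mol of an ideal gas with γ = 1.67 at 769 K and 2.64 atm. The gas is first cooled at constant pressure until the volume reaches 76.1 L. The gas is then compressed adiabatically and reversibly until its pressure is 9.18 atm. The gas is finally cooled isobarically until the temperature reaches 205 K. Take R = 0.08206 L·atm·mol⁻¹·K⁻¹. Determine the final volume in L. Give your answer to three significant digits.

V₄ ≈ 12.9 L

From PV = nRT: V₁ = nRT₁/P₁ = 168.3 L.
P constant ⇒ V ∝ T: P₂ = P₁; T₂ = T₁·(V₂/V₁) = 347.8 K.
Adiabatic (γ = 1.67), T V^(γ−1) and P V^γ constant: T₃ = T₂·(P₃/P₂)^((γ−1)/γ) = 573.4 K; V₃ = V₂·(P₂/P₃)^(1/γ) = 36.08 L.
P constant ⇒ V ∝ T: P₄ = P₃; V₄ = V₃·(T₄/T₃) = 12.90 L.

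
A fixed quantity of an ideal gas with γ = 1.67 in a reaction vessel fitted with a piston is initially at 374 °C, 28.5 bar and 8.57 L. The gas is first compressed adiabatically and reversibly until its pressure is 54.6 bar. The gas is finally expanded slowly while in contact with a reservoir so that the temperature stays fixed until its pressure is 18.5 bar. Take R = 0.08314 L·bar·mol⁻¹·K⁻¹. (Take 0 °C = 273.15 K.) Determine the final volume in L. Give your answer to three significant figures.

V₃ ≈ 17.1 L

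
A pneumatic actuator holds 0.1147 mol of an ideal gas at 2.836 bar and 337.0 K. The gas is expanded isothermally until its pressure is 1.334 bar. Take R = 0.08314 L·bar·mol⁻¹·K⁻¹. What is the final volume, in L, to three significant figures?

From PV = nRT: V₁ = nRT₁/P₁ = 1.133 L.
Isothermal, so P V is constant: T₂ = T₁; V₂ = V₁·(P₁/P₂) = 2.409 L.

V₂ ≈ 2.41 L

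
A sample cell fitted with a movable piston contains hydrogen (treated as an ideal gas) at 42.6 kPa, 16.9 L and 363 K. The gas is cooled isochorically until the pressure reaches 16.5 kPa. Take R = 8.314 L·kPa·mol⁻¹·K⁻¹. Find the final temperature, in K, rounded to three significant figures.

T₂ ≈ 141 K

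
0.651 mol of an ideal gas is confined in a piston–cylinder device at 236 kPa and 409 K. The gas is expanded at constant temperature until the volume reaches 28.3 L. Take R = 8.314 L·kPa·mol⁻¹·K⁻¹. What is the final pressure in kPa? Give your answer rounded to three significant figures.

P₂ ≈ 78.2 kPa

From PV = nRT: V₁ = nRT₁/P₁ = 9.380 L.
T constant ⇒ Boyle's law P V = const: T₂ = T₁; P₂ = P₁·(V₁/V₂) = 78.22 kPa.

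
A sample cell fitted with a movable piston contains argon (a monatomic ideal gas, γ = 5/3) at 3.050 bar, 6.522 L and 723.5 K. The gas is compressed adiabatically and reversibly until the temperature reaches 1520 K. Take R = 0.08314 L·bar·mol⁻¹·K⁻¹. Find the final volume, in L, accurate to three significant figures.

Adiabatic (γ = 5/3), T V^(γ−1) and P V^γ constant: P₂ = P₁·(T₂/T₁)^(γ/(γ−1)) = 19.51 bar; V₂ = V₁·(T₁/T₂)^(1/(γ−1)) = 2.142 L.

V₂ ≈ 2.14 L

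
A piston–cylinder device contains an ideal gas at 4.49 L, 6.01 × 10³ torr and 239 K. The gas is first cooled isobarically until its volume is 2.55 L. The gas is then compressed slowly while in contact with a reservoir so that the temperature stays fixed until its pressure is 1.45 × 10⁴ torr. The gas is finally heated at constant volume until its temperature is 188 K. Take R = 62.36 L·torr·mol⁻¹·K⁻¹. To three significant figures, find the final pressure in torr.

P₄ ≈ 2.01e+04 torr

Isobaric, so V/T is constant: P₂ = P₁; T₂ = T₁·(V₂/V₁) = 135.7 K.
Isothermal, so P V is constant: T₃ = T₂; V₃ = V₂·(P₂/P₃) = 1.057 L.
V constant ⇒ P ∝ T: V₄ = V₃; P₄ = P₃·(T₄/T₃) = 2.008e+04 torr.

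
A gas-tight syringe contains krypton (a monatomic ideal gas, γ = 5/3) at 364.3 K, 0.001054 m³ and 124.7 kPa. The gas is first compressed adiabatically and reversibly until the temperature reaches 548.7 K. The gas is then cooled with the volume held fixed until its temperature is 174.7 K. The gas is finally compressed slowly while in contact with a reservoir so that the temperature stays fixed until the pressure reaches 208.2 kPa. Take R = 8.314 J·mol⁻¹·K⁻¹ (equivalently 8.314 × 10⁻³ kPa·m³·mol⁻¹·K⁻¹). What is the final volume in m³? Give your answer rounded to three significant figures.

V₄ ≈ 0.000303 m³

Reversible adiabatic, γ = 5/3: P₂ = P₁·(T₂/T₁)^(γ/(γ−1)) = 347.2 kPa; V₂ = V₁·(T₁/T₂)^(1/(γ−1)) = 0.0005702 m³.
V constant ⇒ P ∝ T: V₃ = V₂; P₃ = P₂·(T₃/T₂) = 110.5 kPa.
T constant ⇒ Boyle's law P V = const: T₄ = T₃; V₄ = V₃·(P₃/P₄) = 0.0003027 m³.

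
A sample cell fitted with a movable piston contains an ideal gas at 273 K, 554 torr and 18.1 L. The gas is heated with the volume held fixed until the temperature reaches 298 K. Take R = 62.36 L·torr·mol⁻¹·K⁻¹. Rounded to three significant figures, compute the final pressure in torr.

V constant ⇒ P ∝ T: V₂ = V₁; P₂ = P₁·(T₂/T₁) = 604.7 torr.

P₂ ≈ 605 torr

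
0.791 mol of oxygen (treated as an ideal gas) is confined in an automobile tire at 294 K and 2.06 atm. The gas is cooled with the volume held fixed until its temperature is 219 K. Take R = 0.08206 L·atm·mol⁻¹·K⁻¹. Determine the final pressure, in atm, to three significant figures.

From PV = nRT: V₁ = nRT₁/P₁ = 9.264 L.
V constant ⇒ P ∝ T: V₂ = V₁; P₂ = P₁·(T₂/T₁) = 1.534 atm.

P₂ ≈ 1.53 atm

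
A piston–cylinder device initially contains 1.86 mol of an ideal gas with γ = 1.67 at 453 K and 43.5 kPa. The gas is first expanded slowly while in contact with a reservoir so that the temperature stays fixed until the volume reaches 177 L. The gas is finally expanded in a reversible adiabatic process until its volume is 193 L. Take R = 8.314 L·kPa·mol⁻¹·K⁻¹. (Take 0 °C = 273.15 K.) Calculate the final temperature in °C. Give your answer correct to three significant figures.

From PV = nRT: V₁ = nRT₁/P₁ = 161.0 L.
T constant ⇒ Boyle's law P V = const: T₂ = T₁; P₂ = P₁·(V₁/V₂) = 39.58 kPa.
Adiabatic (γ = 1.67), T V^(γ−1) and P V^γ constant: T₃ = T₂·(V₂/V₃)^(γ−1) = 427.5 K; P₃ = P₂·(V₂/V₃)^γ = 34.25 kPa.

T₃ ≈ 154 °C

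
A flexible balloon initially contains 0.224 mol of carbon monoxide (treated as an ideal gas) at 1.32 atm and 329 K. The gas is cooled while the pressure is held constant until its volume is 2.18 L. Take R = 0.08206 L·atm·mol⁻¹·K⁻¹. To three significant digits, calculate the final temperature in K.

T₂ ≈ 157 K

From PV = nRT: V₁ = nRT₁/P₁ = 4.581 L.
P constant ⇒ V ∝ T: P₂ = P₁; T₂ = T₁·(V₂/V₁) = 156.5 K.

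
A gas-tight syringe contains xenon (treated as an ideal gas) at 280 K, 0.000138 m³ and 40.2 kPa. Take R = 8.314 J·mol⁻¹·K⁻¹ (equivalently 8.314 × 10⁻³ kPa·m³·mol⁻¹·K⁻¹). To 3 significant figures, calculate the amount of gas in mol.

n ≈ 0.00238 mol

PV = nRT ⇒ n = PV/(RT) = (40.2 × 0.000138) / (8.314 × 10⁻³ × 280)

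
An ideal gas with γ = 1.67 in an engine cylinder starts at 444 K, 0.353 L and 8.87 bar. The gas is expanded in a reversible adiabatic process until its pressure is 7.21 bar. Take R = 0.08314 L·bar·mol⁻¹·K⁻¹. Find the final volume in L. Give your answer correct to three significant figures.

V₂ ≈ 0.400 L

Reversible adiabatic, γ = 1.67: T₂ = T₁·(P₂/P₁)^((γ−1)/γ) = 408.6 K; V₂ = V₁·(P₁/P₂)^(1/γ) = 0.3996 L.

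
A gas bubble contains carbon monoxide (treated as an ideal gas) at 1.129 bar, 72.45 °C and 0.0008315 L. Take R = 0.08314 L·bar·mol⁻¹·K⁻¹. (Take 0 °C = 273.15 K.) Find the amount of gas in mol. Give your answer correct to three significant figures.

Convert: T = 345.60 K.
PV = nRT ⇒ n = PV/(RT) = (1.129 × 0.0008315) / (0.08314 × 345.60)

n ≈ 3.27e-05 mol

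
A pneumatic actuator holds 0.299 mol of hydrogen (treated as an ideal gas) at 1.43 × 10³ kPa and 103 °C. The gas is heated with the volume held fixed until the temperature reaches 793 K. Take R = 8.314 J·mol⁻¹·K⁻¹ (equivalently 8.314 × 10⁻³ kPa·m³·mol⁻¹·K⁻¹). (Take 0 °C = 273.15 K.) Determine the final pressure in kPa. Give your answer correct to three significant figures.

P₂ ≈ 3.01e+03 kPa

Convert: T₁ = 376.1 K.
From PV = nRT: V₁ = nRT₁/P₁ = 0.0006539 m³.
V constant ⇒ P ∝ T: V₂ = V₁; P₂ = P₁·(T₂/T₁) = 3015 kPa.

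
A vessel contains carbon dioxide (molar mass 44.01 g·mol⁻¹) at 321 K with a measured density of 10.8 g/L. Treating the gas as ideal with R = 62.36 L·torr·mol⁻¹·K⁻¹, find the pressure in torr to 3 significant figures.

P ≈ 4.91e+03 torr

ρ = PM/(RT) ⇒ P = ρRT/M = (10.8 × 62.36 × 321.0) / 44.01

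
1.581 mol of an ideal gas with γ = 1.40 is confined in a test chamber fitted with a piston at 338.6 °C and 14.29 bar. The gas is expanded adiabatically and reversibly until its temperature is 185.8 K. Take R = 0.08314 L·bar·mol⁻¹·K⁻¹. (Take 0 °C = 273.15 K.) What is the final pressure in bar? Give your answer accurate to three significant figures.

P₂ ≈ 0.221 bar

Convert: T₁ = 611.8 K.
From PV = nRT: V₁ = nRT₁/P₁ = 5.627 L.
Reversible adiabatic, γ = 1.40: P₂ = P₁·(T₂/T₁)^(γ/(γ−1)) = 0.2206 bar; V₂ = V₁·(T₁/T₂)^(1/(γ−1)) = 110.7 L.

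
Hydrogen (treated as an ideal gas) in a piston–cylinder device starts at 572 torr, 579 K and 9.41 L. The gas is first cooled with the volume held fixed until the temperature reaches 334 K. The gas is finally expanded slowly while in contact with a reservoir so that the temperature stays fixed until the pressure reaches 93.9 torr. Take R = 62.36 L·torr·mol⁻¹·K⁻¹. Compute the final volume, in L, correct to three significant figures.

V constant ⇒ P ∝ T: V₂ = V₁; P₂ = P₁·(T₂/T₁) = 330.0 torr.
T constant ⇒ Boyle's law P V = const: T₃ = T₂; V₃ = V₂·(P₂/P₃) = 33.07 L.

V₃ ≈ 33.1 L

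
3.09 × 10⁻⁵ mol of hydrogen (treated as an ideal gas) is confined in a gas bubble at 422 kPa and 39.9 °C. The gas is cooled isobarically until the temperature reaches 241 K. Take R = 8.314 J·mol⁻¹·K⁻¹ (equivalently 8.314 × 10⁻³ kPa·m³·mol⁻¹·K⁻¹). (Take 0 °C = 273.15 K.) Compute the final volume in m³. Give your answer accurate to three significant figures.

Convert: T₁ = 313.0 K.
From PV = nRT: V₁ = nRT₁/P₁ = 1.906e-07 m³.
P constant ⇒ V ∝ T: P₂ = P₁; V₂ = V₁·(T₂/T₁) = 1.467e-07 m³.

V₂ ≈ 1.47e-07 m³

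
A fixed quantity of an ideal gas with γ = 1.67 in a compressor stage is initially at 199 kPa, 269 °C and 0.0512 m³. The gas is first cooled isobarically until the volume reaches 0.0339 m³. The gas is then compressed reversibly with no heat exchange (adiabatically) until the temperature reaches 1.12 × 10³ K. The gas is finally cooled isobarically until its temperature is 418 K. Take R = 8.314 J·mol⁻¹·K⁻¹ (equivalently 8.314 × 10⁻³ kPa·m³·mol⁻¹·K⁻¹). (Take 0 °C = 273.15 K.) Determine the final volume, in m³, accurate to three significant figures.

Convert: T₁ = 542.1 K.
Isobaric, so V/T is constant: P₂ = P₁; T₂ = T₁·(V₂/V₁) = 359.0 K.
Reversible adiabatic, γ = 1.67: P₃ = P₂·(T₃/T₂)^(γ/(γ−1)) = 3393 kPa; V₃ = V₂·(T₂/T₃)^(1/(γ−1)) = 0.006203 m³.
P constant ⇒ V ∝ T: P₄ = P₃; V₄ = V₃·(T₄/T₃) = 0.002315 m³.

V₄ ≈ 0.00232 m³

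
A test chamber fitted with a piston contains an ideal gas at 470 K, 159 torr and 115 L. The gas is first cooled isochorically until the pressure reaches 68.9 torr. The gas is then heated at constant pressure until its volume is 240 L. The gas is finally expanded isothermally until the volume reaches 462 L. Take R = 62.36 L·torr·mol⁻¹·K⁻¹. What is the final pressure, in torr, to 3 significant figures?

P₄ ≈ 35.8 torr

V constant ⇒ P ∝ T: V₂ = V₁; T₂ = T₁·(P₂/P₁) = 203.7 K.
P constant ⇒ V ∝ T: P₃ = P₂; T₃ = T₂·(V₃/V₂) = 425.0 K.
T constant ⇒ Boyle's law P V = const: T₄ = T₃; P₄ = P₃·(V₃/V₄) = 35.79 torr.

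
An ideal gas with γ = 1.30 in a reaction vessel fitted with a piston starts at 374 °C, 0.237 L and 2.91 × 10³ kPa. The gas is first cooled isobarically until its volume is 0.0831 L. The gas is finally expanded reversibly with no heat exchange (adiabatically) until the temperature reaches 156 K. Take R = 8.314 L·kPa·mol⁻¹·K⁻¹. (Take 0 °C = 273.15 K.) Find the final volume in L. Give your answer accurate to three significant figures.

V₃ ≈ 0.290 L

Convert: T₁ = 647.1 K.
Isobaric, so V/T is constant: P₂ = P₁; T₂ = T₁·(V₂/V₁) = 226.9 K.
Reversible adiabatic, γ = 1.30: P₃ = P₂·(T₃/T₂)^(γ/(γ−1)) = 573.7 kPa; V₃ = V₂·(T₂/T₃)^(1/(γ−1)) = 0.2898 L.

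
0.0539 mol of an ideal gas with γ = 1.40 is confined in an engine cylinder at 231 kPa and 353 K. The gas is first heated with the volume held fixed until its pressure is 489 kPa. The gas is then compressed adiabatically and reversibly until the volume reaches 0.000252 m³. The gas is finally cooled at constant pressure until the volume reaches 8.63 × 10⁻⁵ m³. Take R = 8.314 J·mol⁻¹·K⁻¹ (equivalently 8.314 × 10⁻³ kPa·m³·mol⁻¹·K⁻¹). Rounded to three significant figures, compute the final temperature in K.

T₄ ≈ 382 K

From PV = nRT: V₁ = nRT₁/P₁ = 0.0006848 m³.
V constant ⇒ P ∝ T: V₂ = V₁; T₂ = T₁·(P₂/P₁) = 747.3 K.
Adiabatic (γ = 1.40), T V^(γ−1) and P V^γ constant: T₃ = T₂·(V₂/V₃)^(γ−1) = 1115 K; P₃ = P₂·(V₂/V₃)^γ = 1982 kPa.
P constant ⇒ V ∝ T: P₄ = P₃; T₄ = T₃·(V₄/V₃) = 381.7 K.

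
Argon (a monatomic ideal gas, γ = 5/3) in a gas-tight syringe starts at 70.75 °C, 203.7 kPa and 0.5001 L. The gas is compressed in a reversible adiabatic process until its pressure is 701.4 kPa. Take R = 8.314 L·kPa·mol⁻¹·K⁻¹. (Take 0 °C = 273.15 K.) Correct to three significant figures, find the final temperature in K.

T₂ ≈ 564 K

Convert: T₁ = 343.9 K.
Adiabatic (γ = 5/3), T V^(γ−1) and P V^γ constant: T₂ = T₁·(P₂/P₁)^((γ−1)/γ) = 563.9 K; V₂ = V₁·(P₁/P₂)^(1/γ) = 0.2382 L.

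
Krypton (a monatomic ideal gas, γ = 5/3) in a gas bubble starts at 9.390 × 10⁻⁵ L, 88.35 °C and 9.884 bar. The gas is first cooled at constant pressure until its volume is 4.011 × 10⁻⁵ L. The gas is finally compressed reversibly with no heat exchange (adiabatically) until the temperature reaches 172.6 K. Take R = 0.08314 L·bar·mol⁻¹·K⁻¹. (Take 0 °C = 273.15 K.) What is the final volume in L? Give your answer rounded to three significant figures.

V₃ ≈ 3.39e-05 L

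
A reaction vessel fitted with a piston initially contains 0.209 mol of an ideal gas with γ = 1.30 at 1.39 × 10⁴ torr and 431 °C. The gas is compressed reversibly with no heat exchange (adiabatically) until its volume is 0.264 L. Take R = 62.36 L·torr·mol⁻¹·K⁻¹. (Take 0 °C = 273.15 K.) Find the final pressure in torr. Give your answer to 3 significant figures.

Convert: T₁ = 704.1 K.
From PV = nRT: V₁ = nRT₁/P₁ = 0.6602 L.
Adiabatic (γ = 1.30), T V^(γ−1) and P V^γ constant: T₂ = T₁·(V₁/V₂)^(γ−1) = 927.0 K; P₂ = P₁·(V₁/V₂)^γ = 4.577e+04 torr.

P₂ ≈ 4.58e+04 torr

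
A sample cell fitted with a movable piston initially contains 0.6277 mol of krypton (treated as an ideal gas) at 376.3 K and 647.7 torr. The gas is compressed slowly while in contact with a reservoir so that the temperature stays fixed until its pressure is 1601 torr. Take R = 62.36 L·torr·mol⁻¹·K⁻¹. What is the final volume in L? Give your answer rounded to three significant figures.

From PV = nRT: V₁ = nRT₁/P₁ = 22.74 L.
T constant ⇒ Boyle's law P V = const: T₂ = T₁; V₂ = V₁·(P₁/P₂) = 9.200 L.

V₂ ≈ 9.20 L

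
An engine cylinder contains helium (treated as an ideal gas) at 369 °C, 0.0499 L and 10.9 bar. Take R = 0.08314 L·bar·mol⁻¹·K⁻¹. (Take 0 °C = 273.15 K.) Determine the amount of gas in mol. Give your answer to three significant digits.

n ≈ 0.0102 mol

Convert: T = 642.15 K.
PV = nRT ⇒ n = PV/(RT) = (10.9 × 0.0499) / (0.08314 × 642.15)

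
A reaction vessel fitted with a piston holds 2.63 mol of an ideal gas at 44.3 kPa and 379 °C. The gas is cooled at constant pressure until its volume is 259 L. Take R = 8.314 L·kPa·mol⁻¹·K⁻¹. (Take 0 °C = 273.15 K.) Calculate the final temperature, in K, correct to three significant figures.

T₂ ≈ 525 K

Convert: T₁ = 652.1 K.
From PV = nRT: V₁ = nRT₁/P₁ = 321.9 L.
P constant ⇒ V ∝ T: P₂ = P₁; T₂ = T₁·(V₂/V₁) = 524.7 K.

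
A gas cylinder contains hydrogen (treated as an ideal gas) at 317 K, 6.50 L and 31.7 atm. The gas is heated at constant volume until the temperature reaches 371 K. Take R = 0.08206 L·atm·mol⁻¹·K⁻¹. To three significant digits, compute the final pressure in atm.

V constant ⇒ P ∝ T: V₂ = V₁; P₂ = P₁·(T₂/T₁) = 37.10 atm.

P₂ ≈ 37.1 atm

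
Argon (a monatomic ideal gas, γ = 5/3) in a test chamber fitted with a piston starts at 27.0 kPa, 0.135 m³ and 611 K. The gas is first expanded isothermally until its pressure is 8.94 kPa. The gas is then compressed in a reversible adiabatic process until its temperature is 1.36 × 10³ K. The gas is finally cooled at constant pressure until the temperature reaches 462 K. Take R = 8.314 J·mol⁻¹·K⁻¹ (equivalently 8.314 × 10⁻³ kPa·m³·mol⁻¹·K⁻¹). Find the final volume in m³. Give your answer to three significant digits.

V₄ ≈ 0.0417 m³

T constant ⇒ Boyle's law P V = const: T₂ = T₁; V₂ = V₁·(P₁/P₂) = 0.4077 m³.
Reversible adiabatic, γ = 5/3: P₃ = P₂·(T₃/T₂)^(γ/(γ−1)) = 66.08 kPa; V₃ = V₂·(T₂/T₃)^(1/(γ−1)) = 0.1228 m³.
P constant ⇒ V ∝ T: P₄ = P₃; V₄ = V₃·(T₄/T₃) = 0.04171 m³.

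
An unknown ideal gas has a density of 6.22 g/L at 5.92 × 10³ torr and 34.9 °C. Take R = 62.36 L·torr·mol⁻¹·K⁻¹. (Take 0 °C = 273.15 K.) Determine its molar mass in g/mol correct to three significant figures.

M ≈ 20.2 g/mol

ρ = PM/(RT) ⇒ M = ρRT/P = (6.22 × 62.36 × 308.0) / 5.92e+03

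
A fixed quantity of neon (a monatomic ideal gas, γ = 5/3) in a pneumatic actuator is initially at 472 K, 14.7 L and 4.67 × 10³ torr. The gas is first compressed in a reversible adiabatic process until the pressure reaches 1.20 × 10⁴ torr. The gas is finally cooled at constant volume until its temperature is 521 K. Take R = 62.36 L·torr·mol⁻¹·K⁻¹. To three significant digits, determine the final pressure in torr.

P₃ ≈ 9.08e+03 torr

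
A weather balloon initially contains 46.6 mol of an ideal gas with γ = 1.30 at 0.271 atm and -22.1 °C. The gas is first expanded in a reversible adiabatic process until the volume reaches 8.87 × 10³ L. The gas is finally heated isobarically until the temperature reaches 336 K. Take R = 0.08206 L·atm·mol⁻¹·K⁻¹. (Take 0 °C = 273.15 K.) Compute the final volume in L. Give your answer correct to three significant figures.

V₃ ≈ 1.56e+04 L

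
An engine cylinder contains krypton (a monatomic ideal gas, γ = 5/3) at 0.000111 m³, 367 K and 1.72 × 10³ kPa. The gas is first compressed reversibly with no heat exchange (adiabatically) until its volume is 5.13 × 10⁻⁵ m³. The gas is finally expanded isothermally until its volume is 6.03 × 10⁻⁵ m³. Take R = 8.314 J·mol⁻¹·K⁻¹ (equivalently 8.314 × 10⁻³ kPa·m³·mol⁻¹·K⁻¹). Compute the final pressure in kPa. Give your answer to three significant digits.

P₃ ≈ 5.30e+03 kPa

Reversible adiabatic, γ = 5/3: T₂ = T₁·(V₁/V₂)^(γ−1) = 614.0 K; P₂ = P₁·(V₁/V₂)^γ = 6226 kPa.
Isothermal, so P V is constant: T₃ = T₂; P₃ = P₂·(V₂/V₃) = 5297 kPa.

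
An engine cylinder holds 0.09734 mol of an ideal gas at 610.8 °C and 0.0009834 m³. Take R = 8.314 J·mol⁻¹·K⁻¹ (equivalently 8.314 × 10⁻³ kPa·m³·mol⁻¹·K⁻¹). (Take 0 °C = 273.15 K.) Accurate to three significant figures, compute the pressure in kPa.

Convert: T = 883.95 K.
PV = nRT ⇒ P = nRT/V = (0.09734 × 8.314 × 10⁻³ × 883.95) / 0.0009834

P ≈ 727 kPa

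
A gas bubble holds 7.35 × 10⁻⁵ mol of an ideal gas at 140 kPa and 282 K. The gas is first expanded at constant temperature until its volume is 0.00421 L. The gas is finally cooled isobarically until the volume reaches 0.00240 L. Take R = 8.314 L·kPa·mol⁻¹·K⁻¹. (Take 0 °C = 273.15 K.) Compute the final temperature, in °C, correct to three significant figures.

T₃ ≈ -112 °C

From PV = nRT: V₁ = nRT₁/P₁ = 0.001231 L.
Isothermal, so P V is constant: T₂ = T₁; P₂ = P₁·(V₁/V₂) = 40.93 kPa.
P constant ⇒ V ∝ T: P₃ = P₂; T₃ = T₂·(V₃/V₂) = 160.8 K.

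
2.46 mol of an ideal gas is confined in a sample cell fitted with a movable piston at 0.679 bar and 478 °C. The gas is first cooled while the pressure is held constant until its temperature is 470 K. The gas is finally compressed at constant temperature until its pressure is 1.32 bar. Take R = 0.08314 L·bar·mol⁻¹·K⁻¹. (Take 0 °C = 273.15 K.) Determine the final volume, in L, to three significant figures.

V₃ ≈ 72.8 L

Convert: T₁ = 751.1 K.
From PV = nRT: V₁ = nRT₁/P₁ = 226.3 L.
Isobaric, so V/T is constant: P₂ = P₁; V₂ = V₁·(T₂/T₁) = 141.6 L.
Isothermal, so P V is constant: T₃ = T₂; V₃ = V₂·(P₂/P₃) = 72.82 L.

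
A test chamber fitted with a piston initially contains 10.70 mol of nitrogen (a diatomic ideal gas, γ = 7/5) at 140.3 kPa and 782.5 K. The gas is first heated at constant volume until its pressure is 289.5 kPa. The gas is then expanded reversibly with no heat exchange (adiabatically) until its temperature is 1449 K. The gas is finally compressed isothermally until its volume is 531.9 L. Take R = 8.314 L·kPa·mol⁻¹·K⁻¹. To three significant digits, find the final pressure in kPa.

P₄ ≈ 242 kPa

From PV = nRT: V₁ = nRT₁/P₁ = 496.2 L.
Isochoric, so P/T is constant: V₂ = V₁; T₂ = T₁·(P₂/P₁) = 1615 K.
Reversible adiabatic, γ = 7/5: P₃ = P₂·(T₃/T₂)^(γ/(γ−1)) = 198.2 kPa; V₃ = V₂·(T₂/T₃)^(1/(γ−1)) = 650.3 L.
T constant ⇒ Boyle's law P V = const: T₄ = T₃; P₄ = P₃·(V₃/V₄) = 242.3 kPa.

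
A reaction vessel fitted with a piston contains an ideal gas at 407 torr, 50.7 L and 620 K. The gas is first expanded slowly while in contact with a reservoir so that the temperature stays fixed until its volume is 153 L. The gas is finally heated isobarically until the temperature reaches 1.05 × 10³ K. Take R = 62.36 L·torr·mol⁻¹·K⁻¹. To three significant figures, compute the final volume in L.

V₃ ≈ 259 L

T constant ⇒ Boyle's law P V = const: T₂ = T₁; P₂ = P₁·(V₁/V₂) = 134.9 torr.
P constant ⇒ V ∝ T: P₃ = P₂; V₃ = V₂·(T₃/T₂) = 259.1 L.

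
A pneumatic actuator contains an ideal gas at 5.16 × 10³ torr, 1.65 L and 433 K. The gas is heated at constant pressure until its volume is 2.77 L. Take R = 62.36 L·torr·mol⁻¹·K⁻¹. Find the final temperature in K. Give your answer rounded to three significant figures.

Isobaric, so V/T is constant: P₂ = P₁; T₂ = T₁·(V₂/V₁) = 726.9 K.

T₂ ≈ 727 K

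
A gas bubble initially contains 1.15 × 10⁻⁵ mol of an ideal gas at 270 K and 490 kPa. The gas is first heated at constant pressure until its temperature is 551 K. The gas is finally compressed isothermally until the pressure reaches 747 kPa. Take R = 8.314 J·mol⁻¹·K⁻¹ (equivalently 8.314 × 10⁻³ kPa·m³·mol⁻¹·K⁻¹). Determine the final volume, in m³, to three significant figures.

V₃ ≈ 7.05e-08 m³

From PV = nRT: V₁ = nRT₁/P₁ = 5.268e-08 m³.
Isobaric, so V/T is constant: P₂ = P₁; V₂ = V₁·(T₂/T₁) = 1.075e-07 m³.
Isothermal, so P V is constant: T₃ = T₂; V₃ = V₂·(P₂/P₃) = 7.052e-08 m³.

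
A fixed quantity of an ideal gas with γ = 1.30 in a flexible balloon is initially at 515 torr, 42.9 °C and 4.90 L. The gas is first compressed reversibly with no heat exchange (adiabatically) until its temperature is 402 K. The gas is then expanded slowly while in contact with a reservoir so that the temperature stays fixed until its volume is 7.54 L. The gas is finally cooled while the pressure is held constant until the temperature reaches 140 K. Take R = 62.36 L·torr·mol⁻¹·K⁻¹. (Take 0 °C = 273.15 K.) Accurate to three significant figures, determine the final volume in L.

V₄ ≈ 2.63 L

Convert: T₁ = 316.0 K.
Reversible adiabatic, γ = 1.30: P₂ = P₁·(T₂/T₁)^(γ/(γ−1)) = 1461 torr; V₂ = V₁·(T₁/T₂)^(1/(γ−1)) = 2.198 L.
Isothermal, so P V is constant: T₃ = T₂; P₃ = P₂·(V₂/V₃) = 425.7 torr.
Isobaric, so V/T is constant: P₄ = P₃; V₄ = V₃·(T₄/T₃) = 2.626 L.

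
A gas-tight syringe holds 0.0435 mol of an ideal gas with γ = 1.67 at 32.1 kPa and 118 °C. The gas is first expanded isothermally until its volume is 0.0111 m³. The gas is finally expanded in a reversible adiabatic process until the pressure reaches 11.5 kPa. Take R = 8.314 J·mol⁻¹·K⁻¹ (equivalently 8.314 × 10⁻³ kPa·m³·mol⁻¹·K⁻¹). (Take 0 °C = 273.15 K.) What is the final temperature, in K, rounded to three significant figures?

Convert: T₁ = 391.1 K.
From PV = nRT: V₁ = nRT₁/P₁ = 0.004407 m³.
Isothermal, so P V is constant: T₂ = T₁; P₂ = P₁·(V₁/V₂) = 12.74 kPa.
Adiabatic (γ = 1.67), T V^(γ−1) and P V^γ constant: T₃ = T₂·(P₃/P₂)^((γ−1)/γ) = 375.4 K; V₃ = V₂·(P₂/P₃)^(1/γ) = 0.01180 m³.

T₃ ≈ 375 K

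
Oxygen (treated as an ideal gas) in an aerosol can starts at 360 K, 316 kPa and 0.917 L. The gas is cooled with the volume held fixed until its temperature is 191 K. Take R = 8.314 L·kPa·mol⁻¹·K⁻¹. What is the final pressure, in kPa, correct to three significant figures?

P₂ ≈ 168 kPa

V constant ⇒ P ∝ T: V₂ = V₁; P₂ = P₁·(T₂/T₁) = 167.7 kPa.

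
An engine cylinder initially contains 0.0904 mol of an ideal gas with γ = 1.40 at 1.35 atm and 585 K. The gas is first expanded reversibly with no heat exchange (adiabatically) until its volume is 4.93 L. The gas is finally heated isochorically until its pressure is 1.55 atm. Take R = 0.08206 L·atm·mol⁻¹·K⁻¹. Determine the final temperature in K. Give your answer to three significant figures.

T₃ ≈ 1.03e+03 K

From PV = nRT: V₁ = nRT₁/P₁ = 3.215 L.
Reversible adiabatic, γ = 1.40: T₂ = T₁·(V₁/V₂)^(γ−1) = 493.0 K; P₂ = P₁·(V₁/V₂)^γ = 0.7419 atm.
Isochoric, so P/T is constant: V₃ = V₂; T₃ = T₂·(P₃/P₂) = 1030 K.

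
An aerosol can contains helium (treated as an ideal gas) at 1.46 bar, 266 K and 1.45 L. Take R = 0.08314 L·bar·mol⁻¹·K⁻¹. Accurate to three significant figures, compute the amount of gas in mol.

PV = nRT ⇒ n = PV/(RT) = (1.46 × 1.45) / (0.08314 × 266)

n ≈ 0.0957 mol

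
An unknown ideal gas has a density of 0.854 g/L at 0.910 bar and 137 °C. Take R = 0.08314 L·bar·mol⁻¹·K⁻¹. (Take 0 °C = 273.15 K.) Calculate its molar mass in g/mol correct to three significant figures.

M ≈ 32.0 g/mol

ρ = PM/(RT) ⇒ M = ρRT/P = (0.854 × 0.08314 × 410.1) / 0.910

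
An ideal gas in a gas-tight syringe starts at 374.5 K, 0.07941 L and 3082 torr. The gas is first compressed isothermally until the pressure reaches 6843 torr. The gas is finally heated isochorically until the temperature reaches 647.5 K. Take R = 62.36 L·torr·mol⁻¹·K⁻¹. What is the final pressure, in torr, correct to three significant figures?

P₃ ≈ 1.18e+04 torr

T constant ⇒ Boyle's law P V = const: T₂ = T₁; V₂ = V₁·(P₁/P₂) = 0.03577 L.
V constant ⇒ P ∝ T: V₃ = V₂; P₃ = P₂·(T₃/T₂) = 1.183e+04 torr.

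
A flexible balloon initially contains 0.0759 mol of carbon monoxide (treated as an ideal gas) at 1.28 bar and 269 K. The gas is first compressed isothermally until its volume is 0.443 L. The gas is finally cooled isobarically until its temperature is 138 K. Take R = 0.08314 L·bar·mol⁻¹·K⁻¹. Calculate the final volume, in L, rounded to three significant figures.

V₃ ≈ 0.227 L

From PV = nRT: V₁ = nRT₁/P₁ = 1.326 L.
Isothermal, so P V is constant: T₂ = T₁; P₂ = P₁·(V₁/V₂) = 3.832 bar.
P constant ⇒ V ∝ T: P₃ = P₂; V₃ = V₂·(T₃/T₂) = 0.2273 L.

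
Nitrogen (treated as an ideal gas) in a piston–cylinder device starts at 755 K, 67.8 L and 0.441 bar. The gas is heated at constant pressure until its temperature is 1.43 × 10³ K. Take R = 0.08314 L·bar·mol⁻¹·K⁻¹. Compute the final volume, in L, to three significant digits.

V₂ ≈ 128 L

Isobaric, so V/T is constant: P₂ = P₁; V₂ = V₁·(T₂/T₁) = 128.4 L.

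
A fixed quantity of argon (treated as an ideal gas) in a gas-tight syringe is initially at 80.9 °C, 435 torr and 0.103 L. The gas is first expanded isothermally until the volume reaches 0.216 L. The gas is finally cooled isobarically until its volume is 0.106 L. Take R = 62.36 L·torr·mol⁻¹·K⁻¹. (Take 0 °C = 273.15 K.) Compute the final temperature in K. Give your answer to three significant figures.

Convert: T₁ = 354.0 K.
Isothermal, so P V is constant: T₂ = T₁; P₂ = P₁·(V₁/V₂) = 207.4 torr.
P constant ⇒ V ∝ T: P₃ = P₂; T₃ = T₂·(V₃/V₂) = 173.7 K.

T₃ ≈ 174 K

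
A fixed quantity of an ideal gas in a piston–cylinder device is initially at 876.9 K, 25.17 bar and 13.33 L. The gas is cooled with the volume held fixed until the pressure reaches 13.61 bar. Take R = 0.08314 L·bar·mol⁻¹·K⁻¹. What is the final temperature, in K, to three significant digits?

T₂ ≈ 474 K

V constant ⇒ P ∝ T: V₂ = V₁; T₂ = T₁·(P₂/P₁) = 474.2 K.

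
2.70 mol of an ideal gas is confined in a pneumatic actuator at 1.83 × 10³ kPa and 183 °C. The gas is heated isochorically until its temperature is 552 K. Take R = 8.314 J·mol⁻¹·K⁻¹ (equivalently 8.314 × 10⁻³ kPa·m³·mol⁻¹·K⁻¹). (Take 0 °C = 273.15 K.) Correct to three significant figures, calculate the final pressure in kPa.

Convert: T₁ = 456.1 K.
From PV = nRT: V₁ = nRT₁/P₁ = 0.005595 m³.
Isochoric, so P/T is constant: V₂ = V₁; P₂ = P₁·(T₂/T₁) = 2215 kPa.

P₂ ≈ 2.21e+03 kPa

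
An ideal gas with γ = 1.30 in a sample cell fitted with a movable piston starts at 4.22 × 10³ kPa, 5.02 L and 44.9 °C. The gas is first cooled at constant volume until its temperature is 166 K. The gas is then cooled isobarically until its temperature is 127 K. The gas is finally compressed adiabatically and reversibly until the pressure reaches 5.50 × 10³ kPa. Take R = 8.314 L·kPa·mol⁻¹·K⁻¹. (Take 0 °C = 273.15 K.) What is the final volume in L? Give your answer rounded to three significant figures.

V₄ ≈ 1.90 L

Convert: T₁ = 318.0 K.
Isochoric, so P/T is constant: V₂ = V₁; P₂ = P₁·(T₂/T₁) = 2203 kPa.
P constant ⇒ V ∝ T: P₃ = P₂; V₃ = V₂·(T₃/T₂) = 3.841 L.
Adiabatic (γ = 1.30), T V^(γ−1) and P V^γ constant: T₄ = T₃·(P₄/P₃)^((γ−1)/γ) = 156.9 K; V₄ = V₃·(P₃/P₄)^(1/γ) = 1.900 L.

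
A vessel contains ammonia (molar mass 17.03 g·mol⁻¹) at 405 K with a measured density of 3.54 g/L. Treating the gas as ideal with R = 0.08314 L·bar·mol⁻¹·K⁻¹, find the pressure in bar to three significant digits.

P ≈ 7.00 bar

ρ = PM/(RT) ⇒ P = ρRT/M = (3.54 × 0.08314 × 405.0) / 17.03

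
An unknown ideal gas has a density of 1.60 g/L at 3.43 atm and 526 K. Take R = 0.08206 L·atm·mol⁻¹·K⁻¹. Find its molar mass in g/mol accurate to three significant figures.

M ≈ 20.1 g/mol

ρ = PM/(RT) ⇒ M = ρRT/P = (1.60 × 0.08206 × 526.0) / 3.43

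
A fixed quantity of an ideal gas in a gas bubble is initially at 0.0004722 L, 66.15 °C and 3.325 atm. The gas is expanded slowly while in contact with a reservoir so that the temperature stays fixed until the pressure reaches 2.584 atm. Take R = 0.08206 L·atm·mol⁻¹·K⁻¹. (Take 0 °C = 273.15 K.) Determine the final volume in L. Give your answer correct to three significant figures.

V₂ ≈ 0.000608 L

Convert: T₁ = 339.3 K.
T constant ⇒ Boyle's law P V = const: T₂ = T₁; V₂ = V₁·(P₁/P₂) = 0.0006076 L.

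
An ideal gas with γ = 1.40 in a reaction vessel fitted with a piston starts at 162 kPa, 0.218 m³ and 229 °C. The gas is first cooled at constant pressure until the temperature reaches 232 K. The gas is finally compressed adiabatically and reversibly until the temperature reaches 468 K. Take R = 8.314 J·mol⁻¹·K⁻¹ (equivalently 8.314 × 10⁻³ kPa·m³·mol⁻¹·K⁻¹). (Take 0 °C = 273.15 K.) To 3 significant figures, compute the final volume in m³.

V₃ ≈ 0.0174 m³

Convert: T₁ = 502.1 K.
Isobaric, so V/T is constant: P₂ = P₁; V₂ = V₁·(T₂/T₁) = 0.1007 m³.
Adiabatic (γ = 1.40), T V^(γ−1) and P V^γ constant: P₃ = P₂·(T₃/T₂)^(γ/(γ−1)) = 1889 kPa; V₃ = V₂·(T₂/T₃)^(1/(γ−1)) = 0.01743 m³.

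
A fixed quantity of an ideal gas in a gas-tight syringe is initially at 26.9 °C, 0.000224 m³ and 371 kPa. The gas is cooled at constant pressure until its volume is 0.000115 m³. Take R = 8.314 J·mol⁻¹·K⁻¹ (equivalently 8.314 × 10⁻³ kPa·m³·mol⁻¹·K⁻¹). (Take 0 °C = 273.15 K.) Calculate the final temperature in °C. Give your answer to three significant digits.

T₂ ≈ -119 °C

Convert: T₁ = 300.0 K.
P constant ⇒ V ∝ T: P₂ = P₁; T₂ = T₁·(V₂/V₁) = 154.0 K.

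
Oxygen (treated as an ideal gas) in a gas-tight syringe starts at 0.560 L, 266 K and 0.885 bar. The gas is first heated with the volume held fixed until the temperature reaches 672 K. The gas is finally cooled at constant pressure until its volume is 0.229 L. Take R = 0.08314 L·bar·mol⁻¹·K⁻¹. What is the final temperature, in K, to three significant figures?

T₃ ≈ 275 K

V constant ⇒ P ∝ T: V₂ = V₁; P₂ = P₁·(T₂/T₁) = 2.236 bar.
Isobaric, so V/T is constant: P₃ = P₂; T₃ = T₂·(V₃/V₂) = 274.8 K.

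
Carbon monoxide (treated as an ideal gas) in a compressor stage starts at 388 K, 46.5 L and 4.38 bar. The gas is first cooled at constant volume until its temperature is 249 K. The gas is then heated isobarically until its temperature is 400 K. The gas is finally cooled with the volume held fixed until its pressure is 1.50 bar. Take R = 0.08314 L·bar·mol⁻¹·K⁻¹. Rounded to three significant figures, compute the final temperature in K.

V constant ⇒ P ∝ T: V₂ = V₁; P₂ = P₁·(T₂/T₁) = 2.811 bar.
P constant ⇒ V ∝ T: P₃ = P₂; V₃ = V₂·(T₃/T₂) = 74.70 L.
V constant ⇒ P ∝ T: V₄ = V₃; T₄ = T₃·(P₄/P₃) = 213.5 K.

T₄ ≈ 213 K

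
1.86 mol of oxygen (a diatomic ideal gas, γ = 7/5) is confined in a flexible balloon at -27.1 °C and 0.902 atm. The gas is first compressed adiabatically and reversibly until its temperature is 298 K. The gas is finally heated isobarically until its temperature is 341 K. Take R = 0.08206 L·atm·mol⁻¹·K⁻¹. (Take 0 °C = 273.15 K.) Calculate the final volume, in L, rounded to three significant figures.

V₃ ≈ 29.5 L

Convert: T₁ = 246.0 K.
From PV = nRT: V₁ = nRT₁/P₁ = 41.64 L.
Reversible adiabatic, γ = 7/5: P₂ = P₁·(T₂/T₁)^(γ/(γ−1)) = 1.764 atm; V₂ = V₁·(T₁/T₂)^(1/(γ−1)) = 25.79 L.
P constant ⇒ V ∝ T: P₃ = P₂; V₃ = V₂·(T₃/T₂) = 29.51 L.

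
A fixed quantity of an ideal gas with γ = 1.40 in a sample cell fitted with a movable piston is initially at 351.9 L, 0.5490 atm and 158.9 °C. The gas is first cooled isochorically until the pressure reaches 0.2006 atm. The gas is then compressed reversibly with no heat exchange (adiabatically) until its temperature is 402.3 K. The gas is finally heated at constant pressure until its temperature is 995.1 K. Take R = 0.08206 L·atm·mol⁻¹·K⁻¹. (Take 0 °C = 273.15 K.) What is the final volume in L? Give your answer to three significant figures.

Convert: T₁ = 432.0 K.
Isochoric, so P/T is constant: V₂ = V₁; T₂ = T₁·(P₂/P₁) = 157.9 K.
Adiabatic (γ = 1.40), T V^(γ−1) and P V^γ constant: P₃ = P₂·(T₃/T₂)^(γ/(γ−1)) = 5.299 atm; V₃ = V₂·(T₂/T₃)^(1/(γ−1)) = 33.94 L.
Isobaric, so V/T is constant: P₄ = P₃; V₄ = V₃·(T₄/T₃) = 83.96 L.

V₄ ≈ 84.0 L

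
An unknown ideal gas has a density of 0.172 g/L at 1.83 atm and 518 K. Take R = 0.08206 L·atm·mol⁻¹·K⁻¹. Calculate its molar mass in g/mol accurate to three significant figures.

M ≈ 4.00 g/mol

ρ = PM/(RT) ⇒ M = ρRT/P = (0.172 × 0.08206 × 518.0) / 1.83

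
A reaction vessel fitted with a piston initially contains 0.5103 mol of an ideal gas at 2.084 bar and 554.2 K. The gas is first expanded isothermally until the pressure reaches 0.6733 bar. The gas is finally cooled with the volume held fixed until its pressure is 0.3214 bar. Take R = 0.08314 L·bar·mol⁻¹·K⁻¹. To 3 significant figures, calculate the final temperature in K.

T₃ ≈ 265 K

From PV = nRT: V₁ = nRT₁/P₁ = 11.28 L.
Isothermal, so P V is constant: T₂ = T₁; V₂ = V₁·(P₁/P₂) = 34.92 L.
V constant ⇒ P ∝ T: V₃ = V₂; T₃ = T₂·(P₃/P₂) = 264.5 K.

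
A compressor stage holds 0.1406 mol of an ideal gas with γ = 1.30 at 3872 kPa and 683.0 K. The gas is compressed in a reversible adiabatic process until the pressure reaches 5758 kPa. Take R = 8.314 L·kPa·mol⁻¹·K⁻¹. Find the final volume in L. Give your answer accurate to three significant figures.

V₂ ≈ 0.152 L

From PV = nRT: V₁ = nRT₁/P₁ = 0.2062 L.
Adiabatic (γ = 1.30), T V^(γ−1) and P V^γ constant: T₂ = T₁·(P₂/P₁)^((γ−1)/γ) = 748.5 K; V₂ = V₁·(P₁/P₂)^(1/γ) = 0.1520 L.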